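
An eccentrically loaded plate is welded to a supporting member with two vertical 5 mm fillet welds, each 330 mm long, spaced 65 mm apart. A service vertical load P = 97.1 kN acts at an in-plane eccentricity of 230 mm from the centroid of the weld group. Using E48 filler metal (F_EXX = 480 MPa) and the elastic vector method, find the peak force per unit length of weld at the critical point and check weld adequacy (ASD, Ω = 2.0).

f_max ≈ 608 N/mm; NOT adequate

Total weld length L_w = 660 mm. Treat welds as unit-width lines.
Polar moment about centroid: J = 2[d³/12 + d(b/2)²] = 2[330³/12 + 330×32.5²] = 6687000 mm³.
Direct shear f_v = P/L_w = 97.1×10³ / 660 = 147.1 N/mm (vertical).
Torsion M = P·e = 97.1×10³ × 230 = 22333000 N·mm.
Critical point at (x, y) = (32.5, 165) from centroid. f_tx = M·y/J = 551.1 N/mm; f_ty = M·x/J = 108.5 N/mm.
Resultant f_max = √[f_tx² + (f_v + f_ty)²] = √[551.1² + (147.1 + 108.5)²] = 607.5 N/mm.
Capacity per unit length: r_n/Ω = (1/2.0) × 0.6 × 480 × (0.707 × 5) = 509 N/mm.
607.5 > 509 → NOT adequate.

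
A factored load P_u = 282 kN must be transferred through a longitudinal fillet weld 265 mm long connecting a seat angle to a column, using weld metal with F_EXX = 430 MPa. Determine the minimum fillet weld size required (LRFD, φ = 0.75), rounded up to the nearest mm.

Total weld length L = 265 mm.
Required throat t_e = P_u / (φ × 0.6 F_EXX × L) = 282 / (0.75 × 0.6 × 430 × 265 × 10⁻³) = 5.499 mm.
Required leg w = t_e / 0.707 = 7.779 mm → use 8 mm.

w = 8 mm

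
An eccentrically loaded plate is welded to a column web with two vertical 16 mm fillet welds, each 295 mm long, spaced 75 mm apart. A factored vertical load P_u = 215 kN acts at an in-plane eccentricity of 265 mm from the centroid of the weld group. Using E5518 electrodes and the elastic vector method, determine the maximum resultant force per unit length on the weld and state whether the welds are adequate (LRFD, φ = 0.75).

f_max ≈ 1820 N/mm; adequate

E55XX → F_EXX = 550 MPa.
Total weld length L_w = 590 mm. Treat welds as unit-width lines.
Polar moment about centroid: J = 2[d³/12 + d(b/2)²] = 2[295³/12 + 295×37.5²] = 5108000 mm³.
Direct shear f_v = P/L_w = 215×10³ / 590 = 364.4 N/mm (vertical).
Torsion M = P·e = 215×10³ × 265 = 56975000 N·mm.
Critical point at (x, y) = (37.5, 147.5) from centroid. f_tx = M·y/J = 1645 N/mm; f_ty = M·x/J = 418.2 N/mm.
Resultant f_max = √[f_tx² + (f_v + f_ty)²] = √[1645² + (364.4 + 418.2)²] = 1822 N/mm.
Capacity per unit length: φr_n = 0.75 × 0.6 × 550 × (0.707 × 16) = 2800 N/mm.
1822 ≤ 2800 → adequate.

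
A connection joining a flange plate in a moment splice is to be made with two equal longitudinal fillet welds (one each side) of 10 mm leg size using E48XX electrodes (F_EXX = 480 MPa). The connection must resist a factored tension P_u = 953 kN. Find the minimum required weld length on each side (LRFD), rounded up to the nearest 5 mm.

Throat t_e = 0.707 × 10 = 7.07 mm.
φr_n = 0.75 × 0.6 × 480 × 7.07 × 10⁻³ = 1.527 kN/mm.
L_req = P_u / φr_n = 953 / 1.527 = 624.1 mm total.
Per side: 624.1 / 2 = 312 mm.
Round up → use L = 315 mm on each side.

L = 315 mm on each side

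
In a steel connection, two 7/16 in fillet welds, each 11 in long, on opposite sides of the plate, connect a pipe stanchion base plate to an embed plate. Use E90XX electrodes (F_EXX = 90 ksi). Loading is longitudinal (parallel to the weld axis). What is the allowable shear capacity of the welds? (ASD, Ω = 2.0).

Effective throat t_e = 0.707 × 0.4375 = 0.3093 in.
Total length L = 22 in; A_we = 0.3093 × 22 = 6.805 in².
F_nw = 0.6 F_EXX = 0.6 × 90 = 54 ksi.
R_n = 54 × 6.805 = 367.5 kips; R_n/Ω = 367.5/2.0 = 183.7 kips.

R_n/Ω ≈ 184 kips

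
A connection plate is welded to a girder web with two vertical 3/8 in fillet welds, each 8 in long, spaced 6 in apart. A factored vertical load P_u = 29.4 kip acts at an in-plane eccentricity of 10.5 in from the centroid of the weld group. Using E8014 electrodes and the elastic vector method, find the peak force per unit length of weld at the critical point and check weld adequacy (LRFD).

f_max ≈ 7.97 kip/in; adequate

E80XX → F_EXX = 80 ksi.
Total weld length L_w = 16 in. Treat welds as unit-width lines.
Polar moment about centroid: J = 2[d³/12 + d(b/2)²] = 2[8³/12 + 8×3²] = 229.3 in³.
Direct shear f_v = P/L_w = 29.4 / 16 = 1.837 kip/in (vertical).
Torsion M = P·e = 29.4 × 10.5 = 308.7 kip·in.
Critical point at (x, y) = (3, 4) from centroid. f_tx = M·y/J = 5.384 kip/in; f_ty = M·x/J = 4.038 kip/in.
Resultant f_max = √[f_tx² + (f_v + f_ty)²] = √[5.384² + (1.837 + 4.038)²] = 7.97 kip/in.
Capacity per unit length: φr_n = 0.75 × 0.6 × 80 × (0.707 × 0.375) = 9.544 kip/in.
7.97 ≤ 9.544 → adequate.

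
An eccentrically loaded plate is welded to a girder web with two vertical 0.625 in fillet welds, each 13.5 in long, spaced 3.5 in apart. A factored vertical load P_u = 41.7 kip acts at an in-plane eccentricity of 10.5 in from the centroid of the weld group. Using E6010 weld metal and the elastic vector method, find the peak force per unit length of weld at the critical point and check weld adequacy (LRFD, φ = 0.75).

E60XX → F_EXX = 60 ksi.
Total weld length L_w = 27 in. Treat welds as unit-width lines.
Polar moment about centroid: J = 2[d³/12 + d(b/2)²] = 2[13.5³/12 + 13.5×1.75²] = 492.8 in³.
Direct shear f_v = P/L_w = 41.7 / 27 = 1.544 kip/in (vertical).
Torsion M = P·e = 41.7 × 10.5 = 437.85 kip·in.
Critical point at (x, y) = (1.75, 6.75) from centroid. f_tx = M·y/J = 5.998 kip/in; f_ty = M·x/J = 1.555 kip/in.
Resultant f_max = √[f_tx² + (f_v + f_ty)²] = √[5.998² + (1.544 + 1.555)²] = 6.751 kip/in.
Capacity per unit length: φr_n = 0.75 × 0.6 × 60 × (0.707 × 0.625) = 11.93 kip/in.
6.751 ≤ 11.93 → adequate.

f_max ≈ 6.75 kip/in; adequate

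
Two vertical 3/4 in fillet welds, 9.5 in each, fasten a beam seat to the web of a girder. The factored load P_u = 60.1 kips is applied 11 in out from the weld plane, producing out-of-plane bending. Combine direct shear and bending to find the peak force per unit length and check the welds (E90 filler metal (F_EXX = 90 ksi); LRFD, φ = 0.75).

f_max ≈ 22.2 kip/in; NOT adequate

L_w = 2 × 9.5 = 19 in; section modulus (unit throat) S = 2 × L²/6 = 30.08 in².
Direct shear f_v = P/L_w = 60.1/19 = 3.163 kip/in.
Moment M = P × e = 60.1 × 11 = 661.1 kip·in; bending f_b = M/S = 21.98 kip/in.
f_max = √(f_v² + f_b²) = √(3.163² + 21.98²) = 22.2 kip/in.
φr_n = 0.75 × 0.6 × 90 × (0.707 × 0.75) = 21.48 kip/in → NOT adequate.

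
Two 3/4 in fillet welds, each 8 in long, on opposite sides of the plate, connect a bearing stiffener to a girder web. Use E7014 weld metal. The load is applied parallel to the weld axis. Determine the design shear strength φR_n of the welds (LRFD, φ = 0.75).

φR_n ≈ 267 kips

E70XX → F_EXX = 70 ksi.
Effective throat t_e = 0.707 × 0.75 = 0.5302 in.
Total length L = 16 in; A_we = 0.5302 × 16 = 8.484 in².
F_nw = 0.6 F_EXX = 0.6 × 70 = 42 ksi.
φR_n = 0.75 × 42 × 8.484 = 267.2 kips.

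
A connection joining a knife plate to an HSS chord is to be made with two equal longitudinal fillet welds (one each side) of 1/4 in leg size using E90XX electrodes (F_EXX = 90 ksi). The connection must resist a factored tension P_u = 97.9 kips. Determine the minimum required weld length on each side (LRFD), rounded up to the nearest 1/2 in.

Throat t_e = 0.707 × 0.25 = 0.1767 in.
φr_n = 0.75 × 0.6 × 90 × 0.1767 = 7.158 kips/in.
L_req = P_u / φr_n = 97.9 / 7.158 = 13.68 in total.
Per side: 13.68 / 2 = 6.838 in.
Round up → use L = 7 in on each side.

L = 7 in on each side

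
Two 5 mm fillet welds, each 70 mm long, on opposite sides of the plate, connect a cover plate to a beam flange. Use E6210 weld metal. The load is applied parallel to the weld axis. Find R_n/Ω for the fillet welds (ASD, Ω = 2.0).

R_n/Ω ≈ 92.1 kN

E62XX → F_EXX = 620 MPa.
Effective throat t_e = 0.707 × 5 = 3.535 mm.
Total length L = 140 mm; A_we = 3.535 × 140 = 494.9 mm².
F_nw = 0.6 F_EXX = 0.6 × 620 = 372 MPa.
R_n = 372 × 494.9 × 10⁻³ = 184.1 kN; R_n/Ω = 184.1/2.0 = 92.05 kN.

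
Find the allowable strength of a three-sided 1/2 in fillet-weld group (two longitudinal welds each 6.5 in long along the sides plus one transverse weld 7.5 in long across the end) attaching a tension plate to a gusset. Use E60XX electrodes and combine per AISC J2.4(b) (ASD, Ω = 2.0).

E60XX → F_EXX = 60 ksi.
t_e = 0.707 × 0.5 = 0.3535 in.
R_nwl = 0.6 × 60 × 0.3535 × 13 = 165.4 kip (longitudinal, 2 welds).
R_nwt = 0.6 × 60 × 0.3535 × 7.5 = 95.44 kip (transverse, base value).
(i) R_nwl + R_nwt = 260.9 kip; (ii) 0.85 R_nwl + 1.5 R_nwt = 283.8 kip.
R_n = max = 283.8 kip [governs: (ii)]; R_n/Ω = 141.9 kip.

R_n/Ω ≈ 142 kip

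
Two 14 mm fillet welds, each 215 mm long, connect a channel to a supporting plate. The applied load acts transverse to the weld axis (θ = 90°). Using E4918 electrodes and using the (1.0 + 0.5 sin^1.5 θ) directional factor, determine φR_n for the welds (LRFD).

φR_n ≈ 1410 kN

E49XX → F_EXX = 490 MPa.
t_e = 0.707 × 14 = 9.898 mm; A_we = 9.898 × 430 = 4256 mm².
Directional factor: 1.0 + 0.5 sin^1.5(90°) = 1.5.
F_nw = 0.6 × 490 × 1.5 = 441 MPa.
φR_n = 0.75 × 441 × 4256 × 10⁻³ = 1408 kN.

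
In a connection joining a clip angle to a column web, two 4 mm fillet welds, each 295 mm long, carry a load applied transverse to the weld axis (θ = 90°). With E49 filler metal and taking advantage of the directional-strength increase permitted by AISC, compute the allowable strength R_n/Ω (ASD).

R_n/Ω ≈ 368 kN

E49XX → F_EXX = 490 MPa.
t_e = 0.707 × 4 = 2.828 mm; A_we = 2.828 × 590 = 1669 mm².
Directional factor: 1.0 + 0.5 sin^1.5(90°) = 1.5.
F_nw = 0.6 × 490 × 1.5 = 441 MPa.
R_n/Ω = (441 × 1669) / 2.0 × 10⁻³ = 367.9 kN.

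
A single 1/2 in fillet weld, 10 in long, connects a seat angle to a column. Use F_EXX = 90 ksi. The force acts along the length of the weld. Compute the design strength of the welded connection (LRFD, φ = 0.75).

φR_n ≈ 143 kip

Effective throat t_e = 0.707 × 0.5 = 0.3535 in.
Total length L = 10 in; A_we = 0.3535 × 10 = 3.535 in².
F_nw = 0.6 F_EXX = 0.6 × 90 = 54 ksi.
φR_n = 0.75 × 54 × 3.535 = 143.2 kip.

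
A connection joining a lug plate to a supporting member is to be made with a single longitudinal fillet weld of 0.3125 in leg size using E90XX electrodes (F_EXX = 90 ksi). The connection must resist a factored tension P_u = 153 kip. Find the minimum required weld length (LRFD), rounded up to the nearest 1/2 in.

L = 17.5 in

Throat t_e = 0.707 × 0.3125 = 0.2209 in.
φr_n = 0.75 × 0.6 × 90 × 0.2209 = 8.948 kip/in.
L_req = P_u / φr_n = 153 / 8.948 = 17.1 in total.
Round up → use L = 17.5 in.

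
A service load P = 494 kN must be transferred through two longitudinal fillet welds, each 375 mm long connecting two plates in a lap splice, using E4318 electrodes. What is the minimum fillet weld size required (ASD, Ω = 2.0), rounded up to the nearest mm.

E43XX → F_EXX = 430 MPa.
Total weld length L = 750 mm.
Required throat t_e = P × Ω / (0.6 F_EXX × L) = 494 × 2.0 / (0.6 × 430 × 750 × 10⁻³) = 5.106 mm.
Required leg w = t_e / 0.707 = 7.222 mm → use 8 mm.

w = 8 mm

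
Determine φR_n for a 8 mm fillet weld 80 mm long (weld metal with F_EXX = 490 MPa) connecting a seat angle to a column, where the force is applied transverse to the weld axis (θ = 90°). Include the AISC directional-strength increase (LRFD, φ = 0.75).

φR_n ≈ 150 kN

t_e = 0.707 × 8 = 5.656 mm; A_we = 5.656 × 80 = 452.5 mm².
Directional factor: 1.0 + 0.5 sin^1.5(90°) = 1.5.
F_nw = 0.6 × 490 × 1.5 = 441 MPa.
φR_n = 0.75 × 441 × 452.5 × 10⁻³ = 149.7 kN.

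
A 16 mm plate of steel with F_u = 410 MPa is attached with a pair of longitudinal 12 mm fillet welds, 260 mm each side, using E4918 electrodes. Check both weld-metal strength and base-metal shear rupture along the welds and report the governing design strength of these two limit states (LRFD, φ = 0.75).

φR_n ≈ 973 kN (weld metal governs)

E49XX → F_EXX = 490 MPa.
t_e = 0.707 × 12 = 8.484 mm; L = 520 mm.
Weld metal: φR_n = 0.75 × 0.6 × 490 × 8.484 × 520 × 10⁻³ = 972.8 kN.
Base metal (shear rupture): φR_n = 0.75 × 0.6 × 410 × 16 × 520 × 10⁻³ = 1535 kN.
Governing: weld metal.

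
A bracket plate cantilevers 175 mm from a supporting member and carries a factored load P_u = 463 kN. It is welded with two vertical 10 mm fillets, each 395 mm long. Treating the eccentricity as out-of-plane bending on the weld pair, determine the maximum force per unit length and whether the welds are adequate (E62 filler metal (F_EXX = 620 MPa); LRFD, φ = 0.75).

f_max ≈ 1660 N/mm; adequate

L_w = 2 × 395 = 790 mm; section modulus (unit throat) S = 2 × L²/6 = 52010 mm².
Direct shear f_v = P/L_w = 463×10³/790 = 586.1 N/mm.
Moment M = P × e = 463×10³ × 175 = 81025000 N·mm; bending f_b = M/S = 1558 N/mm.
f_max = √(f_v² + f_b²) = √(586.1² + 1558²) = 1665 N/mm.
φr_n = 0.75 × 0.6 × 620 × (0.707 × 10) = 1973 N/mm → adequate.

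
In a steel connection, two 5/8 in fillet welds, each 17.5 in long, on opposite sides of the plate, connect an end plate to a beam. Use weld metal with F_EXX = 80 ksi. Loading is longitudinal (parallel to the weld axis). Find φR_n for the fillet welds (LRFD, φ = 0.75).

Effective throat t_e = 0.707 × 0.625 = 0.4419 in.
Total length L = 35 in; A_we = 0.4419 × 35 = 15.47 in².
F_nw = 0.6 F_EXX = 0.6 × 80 = 48 ksi.
φR_n = 0.75 × 48 × 15.47 = 556.8 kip.

φR_n ≈ 557 kip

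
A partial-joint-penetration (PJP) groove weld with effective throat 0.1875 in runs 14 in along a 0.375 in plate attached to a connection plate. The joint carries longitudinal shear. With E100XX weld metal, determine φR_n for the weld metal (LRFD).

φR_n ≈ 118 kip

E100XX → F_EXX = 100 ksi.
Effective throat (given) t_e = 0.1875 in.
A_we = 0.1875 × 14 = 2.625 in².
F_nw = 0.6 F_EXX = 60 ksi.
φR_n = 0.75 × 60 × 2.625 = 118.1 kip.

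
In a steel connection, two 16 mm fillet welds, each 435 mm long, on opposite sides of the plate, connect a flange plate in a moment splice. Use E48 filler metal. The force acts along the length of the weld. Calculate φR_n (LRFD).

E48XX → F_EXX = 480 MPa.
Effective throat t_e = 0.707 × 16 = 11.31 mm.
Total length L = 870 mm; A_we = 11.31 × 870 = 9841 mm².
F_nw = 0.6 F_EXX = 0.6 × 480 = 288 MPa.
φR_n = 0.75 × 288 × 9841 × 10⁻³ = 2126 kN.

φR_n ≈ 2130 kN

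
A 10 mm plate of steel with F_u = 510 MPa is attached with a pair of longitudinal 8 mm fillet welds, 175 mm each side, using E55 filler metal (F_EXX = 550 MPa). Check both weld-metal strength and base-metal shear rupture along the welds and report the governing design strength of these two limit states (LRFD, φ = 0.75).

φR_n ≈ 490 kN (weld metal governs)

t_e = 0.707 × 8 = 5.656 mm; L = 350 mm.
Weld metal: φR_n = 0.75 × 0.6 × 550 × 5.656 × 350 × 10⁻³ = 490 kN.
Base metal (shear rupture): φR_n = 0.75 × 0.6 × 510 × 10 × 350 × 10⁻³ = 803.2 kN.
Governing: weld metal.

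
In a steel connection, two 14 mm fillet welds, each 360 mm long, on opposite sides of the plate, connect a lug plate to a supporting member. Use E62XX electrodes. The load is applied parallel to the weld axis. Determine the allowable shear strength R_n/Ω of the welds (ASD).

R_n/Ω ≈ 1330 kN

E62XX → F_EXX = 620 MPa.
Effective throat t_e = 0.707 × 14 = 9.898 mm.
Total length L = 720 mm; A_we = 9.898 × 720 = 7127 mm².
F_nw = 0.6 F_EXX = 0.6 × 620 = 372 MPa.
R_n = 372 × 7127 × 10⁻³ = 2651 kN; R_n/Ω = 2651/2.0 = 1326 kN.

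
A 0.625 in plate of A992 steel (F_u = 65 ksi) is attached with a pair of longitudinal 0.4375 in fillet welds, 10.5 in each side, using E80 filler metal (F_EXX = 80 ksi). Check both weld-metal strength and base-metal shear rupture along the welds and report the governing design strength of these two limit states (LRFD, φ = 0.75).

t_e = 0.707 × 0.4375 = 0.3093 in; L = 21 in.
Weld metal: φR_n = 0.75 × 0.6 × 80 × 0.3093 × 21 = 233.8 kips.
Base metal (shear rupture): φR_n = 0.75 × 0.6 × 65 × 0.625 × 21 = 383.9 kips.
Governing: weld metal.

φR_n ≈ 234 kips (weld metal governs)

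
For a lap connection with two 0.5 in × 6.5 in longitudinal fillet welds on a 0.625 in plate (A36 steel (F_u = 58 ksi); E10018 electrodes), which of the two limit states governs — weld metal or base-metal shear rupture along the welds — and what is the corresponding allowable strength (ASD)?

R_n/Ω ≈ 138 kip (weld metal governs)

E100XX → F_EXX = 100 ksi.
t_e = 0.707 × 0.5 = 0.3535 in; L = 13 in.
Weld metal: R_n/Ω = (1/2.0) × 0.6 × 100 × 0.3535 × 13 = 137.9 kip.
Base metal (shear rupture): R_n/Ω = (1/2.0) × 0.6 × 58 × 0.625 × 13 = 141.4 kip.
Governing: weld metal.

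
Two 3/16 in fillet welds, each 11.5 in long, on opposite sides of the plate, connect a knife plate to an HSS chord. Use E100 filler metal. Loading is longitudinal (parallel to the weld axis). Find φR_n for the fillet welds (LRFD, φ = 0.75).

E100XX → F_EXX = 100 ksi.
Effective throat t_e = 0.707 × 0.1875 = 0.1326 in.
Total length L = 23 in; A_we = 0.1326 × 23 = 3.049 in².
F_nw = 0.6 F_EXX = 0.6 × 100 = 60 ksi.
φR_n = 0.75 × 60 × 3.049 = 137.2 kips.

φR_n ≈ 137 kips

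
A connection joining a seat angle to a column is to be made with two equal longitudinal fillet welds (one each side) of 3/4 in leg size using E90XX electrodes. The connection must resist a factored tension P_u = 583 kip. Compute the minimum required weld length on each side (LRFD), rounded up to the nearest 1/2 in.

L = 14 in on each side

E90XX → F_EXX = 90 ksi.
Throat t_e = 0.707 × 0.75 = 0.5302 in.
φr_n = 0.75 × 0.6 × 90 × 0.5302 = 21.48 kip/in.
L_req = P_u / φr_n = 583 / 21.48 = 27.15 in total.
Per side: 27.15 / 2 = 13.57 in.
Round up → use L = 14 in on each side.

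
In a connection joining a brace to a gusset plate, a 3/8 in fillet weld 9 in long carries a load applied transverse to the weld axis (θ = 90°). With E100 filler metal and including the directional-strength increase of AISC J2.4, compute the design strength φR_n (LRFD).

E100XX → F_EXX = 100 ksi.
t_e = 0.707 × 0.375 = 0.2651 in; A_we = 0.2651 × 9 = 2.386 in².
Directional factor: 1.0 + 0.5 sin^1.5(90°) = 1.5.
F_nw = 0.6 × 100 × 1.5 = 90 ksi.
φR_n = 0.75 × 90 × 2.386 = 161.1 kips.

φR_n ≈ 161 kips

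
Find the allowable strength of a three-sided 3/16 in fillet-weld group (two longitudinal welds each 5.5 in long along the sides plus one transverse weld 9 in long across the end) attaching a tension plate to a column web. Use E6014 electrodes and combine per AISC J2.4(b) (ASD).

R_n/Ω ≈ 54.5 kips

E60XX → F_EXX = 60 ksi.
t_e = 0.707 × 0.1875 = 0.1326 in.
R_nwl = 0.6 × 60 × 0.1326 × 11 = 52.49 kips (longitudinal, 2 welds).
R_nwt = 0.6 × 60 × 0.1326 × 9 = 42.95 kips (transverse, base value).
(i) R_nwl + R_nwt = 95.44 kips; (ii) 0.85 R_nwl + 1.5 R_nwt = 109 kips.
R_n = max = 109 kips [governs: (ii)]; R_n/Ω = 54.52 kips.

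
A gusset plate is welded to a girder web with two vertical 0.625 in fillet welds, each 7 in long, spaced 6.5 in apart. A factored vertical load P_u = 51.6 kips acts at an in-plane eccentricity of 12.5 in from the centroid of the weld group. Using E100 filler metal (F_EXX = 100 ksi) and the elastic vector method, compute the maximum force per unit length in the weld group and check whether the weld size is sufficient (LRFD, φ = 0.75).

f_max ≈ 17.7 kip/in; adequate

Total weld length L_w = 14 in. Treat welds as unit-width lines.
Polar moment about centroid: J = 2[d³/12 + d(b/2)²] = 2[7³/12 + 7×3.25²] = 205 in³.
Direct shear f_v = P/L_w = 51.6 / 14 = 3.686 kip/in (vertical).
Torsion M = P·e = 51.6 × 12.5 = 645 kip·in.
Critical point at (x, y) = (3.25, 3.5) from centroid. f_tx = M·y/J = 11.01 kip/in; f_ty = M·x/J = 10.22 kip/in.
Resultant f_max = √[f_tx² + (f_v + f_ty)²] = √[11.01² + (3.686 + 10.22)²] = 17.74 kip/in.
Capacity per unit length: φr_n = 0.75 × 0.6 × 100 × (0.707 × 0.625) = 19.88 kip/in.
17.74 ≤ 19.88 → adequate.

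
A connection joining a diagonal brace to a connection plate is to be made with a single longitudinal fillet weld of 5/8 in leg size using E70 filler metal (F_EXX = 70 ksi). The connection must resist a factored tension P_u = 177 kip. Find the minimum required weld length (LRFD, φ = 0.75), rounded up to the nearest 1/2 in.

Throat t_e = 0.707 × 0.625 = 0.4419 in.
φr_n = 0.75 × 0.6 × 70 × 0.4419 = 13.92 kip/in.
L_req = P_u / φr_n = 177 / 13.92 = 12.72 in total.
Round up → use L = 13 in.

L = 13 in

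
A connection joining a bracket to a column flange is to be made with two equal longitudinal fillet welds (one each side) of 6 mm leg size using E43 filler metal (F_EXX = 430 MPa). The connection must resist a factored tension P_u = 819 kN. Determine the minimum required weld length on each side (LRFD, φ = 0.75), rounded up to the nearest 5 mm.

Throat t_e = 0.707 × 6 = 4.242 mm.
φr_n = 0.75 × 0.6 × 430 × 4.242 × 10⁻³ = 0.8208 kN/mm.
L_req = P_u / φr_n = 819 / 0.8208 = 997.8 mm total.
Per side: 997.8 / 2 = 498.9 mm.
Round up → use L = 500 mm on each side.

L = 500 mm on each side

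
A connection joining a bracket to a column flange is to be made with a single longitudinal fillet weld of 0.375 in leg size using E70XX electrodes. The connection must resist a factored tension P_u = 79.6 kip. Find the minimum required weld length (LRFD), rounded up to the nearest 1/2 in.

L = 10 in

E70XX → F_EXX = 70 ksi.
Throat t_e = 0.707 × 0.375 = 0.2651 in.
φr_n = 0.75 × 0.6 × 70 × 0.2651 = 8.351 kip/in.
L_req = P_u / φr_n = 79.6 / 8.351 = 9.531 in total.
Round up → use L = 10 in.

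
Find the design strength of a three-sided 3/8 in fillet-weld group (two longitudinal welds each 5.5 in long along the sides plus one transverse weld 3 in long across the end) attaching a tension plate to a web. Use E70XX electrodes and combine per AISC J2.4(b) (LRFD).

φR_n ≈ 117 kip

E70XX → F_EXX = 70 ksi.
t_e = 0.707 × 0.375 = 0.2651 in.
R_nwl = 0.6 × 70 × 0.2651 × 11 = 122.5 kip (longitudinal, 2 welds).
R_nwt = 0.6 × 70 × 0.2651 × 3 = 33.41 kip (transverse, base value).
(i) R_nwl + R_nwt = 155.9 kip; (ii) 0.85 R_nwl + 1.5 R_nwt = 154.2 kip.
R_n = max = 155.9 kip [governs: (i)]; φR_n = 116.9 kip.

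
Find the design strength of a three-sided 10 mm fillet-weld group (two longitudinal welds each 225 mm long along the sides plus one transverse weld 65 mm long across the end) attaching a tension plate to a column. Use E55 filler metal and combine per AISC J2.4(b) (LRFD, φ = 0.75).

φR_n ≈ 901 kN

E55XX → F_EXX = 550 MPa.
t_e = 0.707 × 10 = 7.07 mm.
R_nwl = 0.6 × 550 × 7.07 × 450 × 10⁻³ = 1050 kN (longitudinal, 2 welds).
R_nwt = 0.6 × 550 × 7.07 × 65 × 10⁻³ = 151.7 kN (transverse, base value).
(i) R_nwl + R_nwt = 1202 kN; (ii) 0.85 R_nwl + 1.5 R_nwt = 1120 kN.
R_n = max = 1202 kN [governs: (i)]; φR_n = 901.2 kN.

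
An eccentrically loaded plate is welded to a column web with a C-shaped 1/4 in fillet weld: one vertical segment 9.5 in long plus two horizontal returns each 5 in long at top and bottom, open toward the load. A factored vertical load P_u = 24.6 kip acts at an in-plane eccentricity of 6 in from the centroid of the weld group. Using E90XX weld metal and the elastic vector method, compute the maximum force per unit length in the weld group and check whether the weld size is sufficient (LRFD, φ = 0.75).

f_max ≈ 3.48 kip/in; adequate

E90XX → F_EXX = 90 ksi.
Total weld length L_w = 19.5 in. Treat welds as unit-width lines.
Centroid: x̄ = 2×5×2.5 / 19.5 = 1.282 in from the vertical weld.
Polar moment about centroid: J = I_x + I_y = [9.5³/12 + 2×5×4.75²] + [9.5×1.282² + 2(5³/12 + 5×1.218²)] = 348.4 in³.
Direct shear f_v = P/L_w = 24.6 / 19.5 = 1.262 kip/in (vertical).
Torsion M = P·e = 24.6 × 6 = 147.6 kip·in.
Critical point at (x, y) = (3.718, 4.75) from centroid. f_tx = M·y/J = 2.013 kip/in; f_ty = M·x/J = 1.575 kip/in.
Resultant f_max = √[f_tx² + (f_v + f_ty)²] = √[2.013² + (1.262 + 1.575)²] = 3.478 kip/in.
Capacity per unit length: φr_n = 0.75 × 0.6 × 90 × (0.707 × 0.25) = 7.158 kip/in.
3.478 ≤ 7.158 → adequate.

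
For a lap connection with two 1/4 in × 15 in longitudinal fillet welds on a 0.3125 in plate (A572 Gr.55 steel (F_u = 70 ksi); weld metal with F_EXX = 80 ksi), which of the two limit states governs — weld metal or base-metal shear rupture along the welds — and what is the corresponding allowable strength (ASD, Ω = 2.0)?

t_e = 0.707 × 0.25 = 0.1767 in; L = 30 in.
Weld metal: R_n/Ω = (1/2.0) × 0.6 × 80 × 0.1767 × 30 = 127.3 kips.
Base metal (shear rupture): R_n/Ω = (1/2.0) × 0.6 × 70 × 0.3125 × 30 = 196.9 kips.
Governing: weld metal.

R_n/Ω ≈ 127 kips (weld metal governs)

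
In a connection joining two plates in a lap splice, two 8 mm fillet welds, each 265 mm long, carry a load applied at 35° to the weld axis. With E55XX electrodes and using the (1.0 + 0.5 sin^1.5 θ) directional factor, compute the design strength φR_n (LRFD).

φR_n ≈ 903 kN

E55XX → F_EXX = 550 MPa.
t_e = 0.707 × 8 = 5.656 mm; A_we = 5.656 × 530 = 2998 mm².
Directional factor: 1.0 + 0.5 sin^1.5(35°) = 1.217.
F_nw = 0.6 × 550 × 1.217 = 401.7 MPa.
φR_n = 0.75 × 401.7 × 2998 × 10⁻³ = 903.1 kN.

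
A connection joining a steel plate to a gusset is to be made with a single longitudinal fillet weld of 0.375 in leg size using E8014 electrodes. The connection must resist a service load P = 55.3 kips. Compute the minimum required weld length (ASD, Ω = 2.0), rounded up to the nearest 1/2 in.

E80XX → F_EXX = 80 ksi.
Throat t_e = 0.707 × 0.375 = 0.2651 in.
r_n/Ω = (0.6 × 80 × 0.2651) / 2.0 = 6.363 kip/in.
L_req = P / (r_n/Ω) = 55.3 / 6.363 = 8.691 in total.
Round up → use L = 9 in.

L = 9 in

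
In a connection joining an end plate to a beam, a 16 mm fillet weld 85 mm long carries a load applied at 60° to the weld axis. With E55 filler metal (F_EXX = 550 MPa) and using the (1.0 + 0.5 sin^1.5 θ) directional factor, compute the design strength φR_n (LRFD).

φR_n ≈ 334 kN

t_e = 0.707 × 16 = 11.31 mm; A_we = 11.31 × 85 = 961.5 mm².
Directional factor: 1.0 + 0.5 sin^1.5(60°) = 1.403.
F_nw = 0.6 × 550 × 1.403 = 463 MPa.
φR_n = 0.75 × 463 × 961.5 × 10⁻³ = 333.9 kN.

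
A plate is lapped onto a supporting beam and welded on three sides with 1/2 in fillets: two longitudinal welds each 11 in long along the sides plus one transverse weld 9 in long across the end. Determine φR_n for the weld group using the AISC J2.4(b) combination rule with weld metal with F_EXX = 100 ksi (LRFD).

t_e = 0.707 × 0.5 = 0.3535 in.
R_nwl = 0.6 × 100 × 0.3535 × 22 = 466.6 kip (longitudinal, 2 welds).
R_nwt = 0.6 × 100 × 0.3535 × 9 = 190.9 kip (transverse, base value).
(i) R_nwl + R_nwt = 657.5 kip; (ii) 0.85 R_nwl + 1.5 R_nwt = 683 kip.
R_n = max = 683 kip [governs: (ii)]; φR_n = 512.2 kip.

φR_n ≈ 512 kip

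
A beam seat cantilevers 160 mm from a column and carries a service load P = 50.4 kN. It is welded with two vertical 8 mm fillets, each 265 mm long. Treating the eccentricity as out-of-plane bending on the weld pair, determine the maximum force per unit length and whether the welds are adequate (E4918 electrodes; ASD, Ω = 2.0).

E49XX → F_EXX = 490 MPa.
L_w = 2 × 265 = 530 mm; section modulus (unit throat) S = 2 × L²/6 = 23410 mm².
Direct shear f_v = P/L_w = 50.4×10³/530 = 95.09 N/mm.
Moment M = P × e = 50.4×10³ × 160 = 8064000 N·mm; bending f_b = M/S = 344.5 N/mm.
f_max = √(f_v² + f_b²) = √(95.09² + 344.5²) = 357.4 N/mm.
r_n/Ω = (1/2.0) × 0.6 × 490 × (0.707 × 8) = 831.4 N/mm → adequate.

f_max ≈ 357 N/mm; adequate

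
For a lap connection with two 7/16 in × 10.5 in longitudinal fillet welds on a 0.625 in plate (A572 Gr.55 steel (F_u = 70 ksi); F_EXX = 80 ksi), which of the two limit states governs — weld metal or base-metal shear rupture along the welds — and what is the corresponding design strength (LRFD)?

φR_n ≈ 234 kip (weld metal governs)

t_e = 0.707 × 0.4375 = 0.3093 in; L = 21 in.
Weld metal: φR_n = 0.75 × 0.6 × 80 × 0.3093 × 21 = 233.8 kip.
Base metal (shear rupture): φR_n = 0.75 × 0.6 × 70 × 0.625 × 21 = 413.4 kip.
Governing: weld metal.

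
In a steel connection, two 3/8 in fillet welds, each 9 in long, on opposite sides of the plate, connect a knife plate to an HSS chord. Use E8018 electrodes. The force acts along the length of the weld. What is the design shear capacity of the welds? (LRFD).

E80XX → F_EXX = 80 ksi.
Effective throat t_e = 0.707 × 0.375 = 0.2651 in.
Total length L = 18 in; A_we = 0.2651 × 18 = 4.772 in².
F_nw = 0.6 F_EXX = 0.6 × 80 = 48 ksi.
φR_n = 0.75 × 48 × 4.772 = 171.8 kip.

φR_n ≈ 172 kip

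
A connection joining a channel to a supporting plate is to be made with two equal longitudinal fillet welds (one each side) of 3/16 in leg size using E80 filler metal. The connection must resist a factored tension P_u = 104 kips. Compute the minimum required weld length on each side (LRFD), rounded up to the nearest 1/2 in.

L = 11 in on each side

E80XX → F_EXX = 80 ksi.
Throat t_e = 0.707 × 0.1875 = 0.1326 in.
φr_n = 0.75 × 0.6 × 80 × 0.1326 = 4.772 kips/in.
L_req = P_u / φr_n = 104 / 4.772 = 21.79 in total.
Per side: 21.79 / 2 = 10.9 in.
Round up → use L = 11 in on each side.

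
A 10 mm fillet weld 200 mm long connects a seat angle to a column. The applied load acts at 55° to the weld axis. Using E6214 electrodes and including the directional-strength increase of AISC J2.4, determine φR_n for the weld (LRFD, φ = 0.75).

φR_n ≈ 541 kN

E62XX → F_EXX = 620 MPa.
t_e = 0.707 × 10 = 7.07 mm; A_we = 7.07 × 200 = 1414 mm².
Directional factor: 1.0 + 0.5 sin^1.5(55°) = 1.371.
F_nw = 0.6 × 620 × 1.371 = 509.9 MPa.
φR_n = 0.75 × 509.9 × 1414 × 10⁻³ = 540.7 kN.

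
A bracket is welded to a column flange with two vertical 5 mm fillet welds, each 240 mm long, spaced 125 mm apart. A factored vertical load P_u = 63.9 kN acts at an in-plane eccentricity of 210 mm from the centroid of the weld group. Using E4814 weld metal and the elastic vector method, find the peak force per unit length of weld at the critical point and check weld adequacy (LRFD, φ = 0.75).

f_max ≈ 510 N/mm; adequate

E48XX → F_EXX = 480 MPa.
Total weld length L_w = 480 mm. Treat welds as unit-width lines.
Polar moment about centroid: J = 2[d³/12 + d(b/2)²] = 2[240³/12 + 240×62.5²] = 4179000 mm³.
Direct shear f_v = P/L_w = 63.9×10³ / 480 = 133.1 N/mm (vertical).
Torsion M = P·e = 63.9×10³ × 210 = 13419000 N·mm.
Critical point at (x, y) = (62.5, 120) from centroid. f_tx = M·y/J = 385.3 N/mm; f_ty = M·x/J = 200.7 N/mm.
Resultant f_max = √[f_tx² + (f_v + f_ty)²] = √[385.3² + (133.1 + 200.7)²] = 509.8 N/mm.
Capacity per unit length: φr_n = 0.75 × 0.6 × 480 × (0.707 × 5) = 763.6 N/mm.
509.8 ≤ 763.6 → adequate.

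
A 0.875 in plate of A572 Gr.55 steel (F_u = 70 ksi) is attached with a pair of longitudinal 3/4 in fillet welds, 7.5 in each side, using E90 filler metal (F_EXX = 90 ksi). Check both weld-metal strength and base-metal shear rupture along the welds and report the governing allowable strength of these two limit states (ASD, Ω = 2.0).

R_n/Ω ≈ 215 kips (weld metal governs)

t_e = 0.707 × 0.75 = 0.5302 in; L = 15 in.
Weld metal: R_n/Ω = (1/2.0) × 0.6 × 90 × 0.5302 × 15 = 214.8 kips.
Base metal (shear rupture): R_n/Ω = (1/2.0) × 0.6 × 70 × 0.875 × 15 = 275.6 kips.
Governing: weld metal.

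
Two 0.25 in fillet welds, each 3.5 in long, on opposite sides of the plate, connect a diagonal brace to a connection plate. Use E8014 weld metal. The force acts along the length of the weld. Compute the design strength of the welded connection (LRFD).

E80XX → F_EXX = 80 ksi.
Effective throat t_e = 0.707 × 0.25 = 0.1767 in.
Total length L = 7 in; A_we = 0.1767 × 7 = 1.237 in².
F_nw = 0.6 F_EXX = 0.6 × 80 = 48 ksi.
φR_n = 0.75 × 48 × 1.237 = 44.54 kips.

φR_n ≈ 44.5 kips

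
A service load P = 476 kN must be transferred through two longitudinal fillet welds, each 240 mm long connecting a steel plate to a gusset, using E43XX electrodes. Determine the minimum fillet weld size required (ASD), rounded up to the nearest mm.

w = 11 mm

E43XX → F_EXX = 430 MPa.
Total weld length L = 480 mm.
Required throat t_e = P × Ω / (0.6 F_EXX × L) = 476 × 2.0 / (0.6 × 430 × 480 × 10⁻³) = 7.687 mm.
Required leg w = t_e / 0.707 = 10.87 mm → use 11 mm.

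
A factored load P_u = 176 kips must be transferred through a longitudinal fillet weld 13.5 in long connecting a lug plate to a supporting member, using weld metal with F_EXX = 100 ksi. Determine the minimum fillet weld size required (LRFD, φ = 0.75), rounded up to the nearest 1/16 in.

w = 7/16 in

Total weld length L = 13.5 in.
Required throat t_e = P_u / (φ × 0.6 F_EXX × L) = 176 / (0.75 × 0.6 × 100 × 13.5) = 0.2897 in.
Required leg w = t_e / 0.707 = 0.4098 in → use 7/16 in.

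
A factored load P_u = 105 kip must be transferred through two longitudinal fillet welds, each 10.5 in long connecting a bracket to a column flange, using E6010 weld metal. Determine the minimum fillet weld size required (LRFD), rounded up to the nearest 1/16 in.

w = 5/16 in

E60XX → F_EXX = 60 ksi.
Total weld length L = 21 in.
Required throat t_e = P_u / (φ × 0.6 F_EXX × L) = 105 / (0.75 × 0.6 × 60 × 21) = 0.1852 in.
Required leg w = t_e / 0.707 = 0.2619 in → use 5/16 in.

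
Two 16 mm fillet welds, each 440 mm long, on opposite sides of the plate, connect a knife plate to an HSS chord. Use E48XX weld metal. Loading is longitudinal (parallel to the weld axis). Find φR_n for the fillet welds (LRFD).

E48XX → F_EXX = 480 MPa.
Effective throat t_e = 0.707 × 16 = 11.31 mm.
Total length L = 880 mm; A_we = 11.31 × 880 = 9955 mm².
F_nw = 0.6 F_EXX = 0.6 × 480 = 288 MPa.
φR_n = 0.75 × 288 × 9955 × 10⁻³ = 2150 kN.

φR_n ≈ 2150 kN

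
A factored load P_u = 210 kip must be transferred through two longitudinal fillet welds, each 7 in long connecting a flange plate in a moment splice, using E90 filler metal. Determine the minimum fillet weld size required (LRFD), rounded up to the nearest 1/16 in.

E90XX → F_EXX = 90 ksi.
Total weld length L = 14 in.
Required throat t_e = P_u / (φ × 0.6 F_EXX × L) = 210 / (0.75 × 0.6 × 90 × 14) = 0.3704 in.
Required leg w = t_e / 0.707 = 0.5239 in → use 9/16 in.

w = 9/16 in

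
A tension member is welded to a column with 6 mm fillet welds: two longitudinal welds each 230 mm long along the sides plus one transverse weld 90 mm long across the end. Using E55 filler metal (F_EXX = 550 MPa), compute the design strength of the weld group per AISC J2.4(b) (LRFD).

t_e = 0.707 × 6 = 4.242 mm.
R_nwl = 0.6 × 550 × 4.242 × 460 × 10⁻³ = 643.9 kN (longitudinal, 2 welds).
R_nwt = 0.6 × 550 × 4.242 × 90 × 10⁻³ = 126 kN (transverse, base value).
(i) R_nwl + R_nwt = 769.9 kN; (ii) 0.85 R_nwl + 1.5 R_nwt = 736.3 kN.
R_n = max = 769.9 kN [governs: (i)]; φR_n = 577.4 kN.

φR_n ≈ 577 kN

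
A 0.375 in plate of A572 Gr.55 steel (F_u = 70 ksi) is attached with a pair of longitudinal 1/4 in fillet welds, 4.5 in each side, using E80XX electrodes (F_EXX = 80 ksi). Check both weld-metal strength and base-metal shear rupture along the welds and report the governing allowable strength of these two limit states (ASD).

R_n/Ω ≈ 38.2 kips (weld metal governs)

t_e = 0.707 × 0.25 = 0.1767 in; L = 9 in.
Weld metal: R_n/Ω = (1/2.0) × 0.6 × 80 × 0.1767 × 9 = 38.18 kips.
Base metal (shear rupture): R_n/Ω = (1/2.0) × 0.6 × 70 × 0.375 × 9 = 70.88 kips.
Governing: weld metal.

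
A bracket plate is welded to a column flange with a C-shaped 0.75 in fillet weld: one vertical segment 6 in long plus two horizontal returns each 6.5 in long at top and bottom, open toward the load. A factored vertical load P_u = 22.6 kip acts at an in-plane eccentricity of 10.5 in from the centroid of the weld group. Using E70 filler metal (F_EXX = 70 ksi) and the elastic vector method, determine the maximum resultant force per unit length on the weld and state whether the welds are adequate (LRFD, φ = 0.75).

Total weld length L_w = 19 in. Treat welds as unit-width lines.
Centroid: x̄ = 2×6.5×3.25 / 19 = 2.224 in from the vertical weld.
Polar moment about centroid: J = I_x + I_y = [6³/12 + 2×6.5×3²] + [6×2.224² + 2(6.5³/12 + 6.5×1.026²)] = 224.1 in³.
Direct shear f_v = P/L_w = 22.6 / 19 = 1.189 kip/in (vertical).
Torsion M = P·e = 22.6 × 10.5 = 237.3 kip·in.
Critical point at (x, y) = (4.276, 3) from centroid. f_tx = M·y/J = 3.176 kip/in; f_ty = M·x/J = 4.528 kip/in.
Resultant f_max = √[f_tx² + (f_v + f_ty)²] = √[3.176² + (1.189 + 4.528)²] = 6.54 kip/in.
Capacity per unit length: φr_n = 0.75 × 0.6 × 70 × (0.707 × 0.75) = 16.7 kip/in.
6.54 ≤ 16.7 → adequate.

f_max ≈ 6.54 kip/in; adequate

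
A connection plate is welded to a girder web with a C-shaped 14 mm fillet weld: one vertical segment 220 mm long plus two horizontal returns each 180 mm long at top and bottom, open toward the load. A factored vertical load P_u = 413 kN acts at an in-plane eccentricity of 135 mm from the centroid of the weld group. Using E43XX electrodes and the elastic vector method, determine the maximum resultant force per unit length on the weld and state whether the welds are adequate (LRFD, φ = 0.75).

E43XX → F_EXX = 430 MPa.
Total weld length L_w = 580 mm. Treat welds as unit-width lines.
Centroid: x̄ = 2×180×90 / 580 = 55.86 mm from the vertical weld.
Polar moment about centroid: J = I_x + I_y = [220³/12 + 2×180×110²] + [220×55.86² + 2(180³/12 + 180×34.14²)] = 7321000 mm³.
Direct shear f_v = P/L_w = 413×10³ / 580 = 712.1 N/mm (vertical).
Torsion M = P·e = 413×10³ × 135 = 55755000 N·mm.
Critical point at (x, y) = (124.1, 110) from centroid. f_tx = M·y/J = 837.7 N/mm; f_ty = M·x/J = 945.4 N/mm.
Resultant f_max = √[f_tx² + (f_v + f_ty)²] = √[837.7² + (712.1 + 945.4)²] = 1857 N/mm.
Capacity per unit length: φr_n = 0.75 × 0.6 × 430 × (0.707 × 14) = 1915 N/mm.
1857 ≤ 1915 → adequate.

f_max ≈ 1860 N/mm; adequate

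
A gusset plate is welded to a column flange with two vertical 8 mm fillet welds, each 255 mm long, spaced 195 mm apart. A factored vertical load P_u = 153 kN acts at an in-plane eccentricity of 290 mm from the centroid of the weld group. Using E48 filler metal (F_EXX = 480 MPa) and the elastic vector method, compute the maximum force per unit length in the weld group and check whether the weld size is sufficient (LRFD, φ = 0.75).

f_max ≈ 1140 N/mm; adequate

Total weld length L_w = 510 mm. Treat welds as unit-width lines.
Polar moment about centroid: J = 2[d³/12 + d(b/2)²] = 2[255³/12 + 255×97.5²] = 7612000 mm³.
Direct shear f_v = P/L_w = 153×10³ / 510 = 300 N/mm (vertical).
Torsion M = P·e = 153×10³ × 290 = 44370000 N·mm.
Critical point at (x, y) = (97.5, 127.5) from centroid. f_tx = M·y/J = 743.2 N/mm; f_ty = M·x/J = 568.3 N/mm.
Resultant f_max = √[f_tx² + (f_v + f_ty)²] = √[743.2² + (300 + 568.3)²] = 1143 N/mm.
Capacity per unit length: φr_n = 0.75 × 0.6 × 480 × (0.707 × 8) = 1222 N/mm.
1143 ≤ 1222 → adequate.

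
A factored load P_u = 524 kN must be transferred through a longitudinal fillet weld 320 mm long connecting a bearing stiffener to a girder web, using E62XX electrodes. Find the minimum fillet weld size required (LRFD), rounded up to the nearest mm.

E62XX → F_EXX = 620 MPa.
Total weld length L = 320 mm.
Required throat t_e = P_u / (φ × 0.6 F_EXX × L) = 524 / (0.75 × 0.6 × 620 × 320 × 10⁻³) = 5.869 mm.
Required leg w = t_e / 0.707 = 8.302 mm → use 9 mm.

w = 9 mm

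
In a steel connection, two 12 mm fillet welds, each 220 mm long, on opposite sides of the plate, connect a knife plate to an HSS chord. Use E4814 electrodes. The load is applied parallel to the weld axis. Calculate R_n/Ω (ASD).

E48XX → F_EXX = 480 MPa.
Effective throat t_e = 0.707 × 12 = 8.484 mm.
Total length L = 440 mm; A_we = 8.484 × 440 = 3733 mm².
F_nw = 0.6 F_EXX = 0.6 × 480 = 288 MPa.
R_n = 288 × 3733 × 10⁻³ = 1075 kN; R_n/Ω = 1075/2.0 = 537.5 kN.

R_n/Ω ≈ 538 kN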